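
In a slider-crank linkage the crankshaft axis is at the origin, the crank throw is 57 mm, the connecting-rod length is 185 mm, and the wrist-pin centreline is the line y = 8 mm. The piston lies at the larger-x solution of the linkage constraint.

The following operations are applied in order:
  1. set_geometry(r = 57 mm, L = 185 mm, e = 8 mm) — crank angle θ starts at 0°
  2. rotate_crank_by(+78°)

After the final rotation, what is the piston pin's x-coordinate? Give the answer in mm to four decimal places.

set_geometry: r = 57 mm, L = 185 mm, e = 8 mm; θ ← 0°
rotate_crank_by(+78°): θ ← 0° +78° = 78°
crank pin P = (r cos θ, r sin θ) = (11.850966, 55.754413)
h = r sin θ − e = 55.754413 − 8 = 47.754413
x = r cos θ + √(L² − h²) = 11.850966 + √(34225.0 − 2280.4840) = 11.850966 + 178.730288 = 190.581255

190.5813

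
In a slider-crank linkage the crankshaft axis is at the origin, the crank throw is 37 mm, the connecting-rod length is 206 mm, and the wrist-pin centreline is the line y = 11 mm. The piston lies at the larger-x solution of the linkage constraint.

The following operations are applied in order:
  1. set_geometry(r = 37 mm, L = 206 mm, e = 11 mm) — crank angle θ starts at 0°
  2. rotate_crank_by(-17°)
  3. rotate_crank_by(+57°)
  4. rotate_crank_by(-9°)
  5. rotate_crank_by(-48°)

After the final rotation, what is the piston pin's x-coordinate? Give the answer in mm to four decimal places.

240.2246

set_geometry: r = 37 mm, L = 206 mm, e = 11 mm; θ ← 0°
rotate_crank_by(-17°): θ ← 0° -17° = -17°
rotate_crank_by(+57°): θ ← -17° +57° = 40°
rotate_crank_by(-9°): θ ← 40° -9° = 31°
rotate_crank_by(-48°): θ ← 31° -48° = -17°
crank pin P = (r cos θ, r sin θ) = (35.383276, -10.817753)
h = r sin θ − e = -10.817753 − 11 = -21.817753
x = r cos θ + √(L² − h²) = 35.383276 + √(42436.0 − 476.0143) = 35.383276 + 204.841367 = 240.224643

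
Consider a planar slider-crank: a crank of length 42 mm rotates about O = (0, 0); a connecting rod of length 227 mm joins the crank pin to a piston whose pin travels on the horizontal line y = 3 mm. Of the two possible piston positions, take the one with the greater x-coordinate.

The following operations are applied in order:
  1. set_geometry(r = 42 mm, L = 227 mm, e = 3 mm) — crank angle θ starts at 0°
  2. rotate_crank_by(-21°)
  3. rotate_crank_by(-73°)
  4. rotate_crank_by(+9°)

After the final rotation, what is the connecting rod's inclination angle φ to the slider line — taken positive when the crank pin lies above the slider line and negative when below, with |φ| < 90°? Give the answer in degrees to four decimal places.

-11.3928

set_geometry: r = 42 mm, L = 227 mm, e = 3 mm; θ ← 0°
rotate_crank_by(-21°): θ ← 0° -21° = -21°
rotate_crank_by(-73°): θ ← -21° -73° = -94°
rotate_crank_by(+9°): θ ← -94° +9° = -85°
crank pin P = (r cos θ, r sin θ) = (3.660541, -41.840177)
h = r sin θ − e = -41.840177 − 3 = -44.840177
sin φ = h / L = -44.840177 / 227 = -0.19753382
φ = arcsin(-0.19753382) = -11.392781°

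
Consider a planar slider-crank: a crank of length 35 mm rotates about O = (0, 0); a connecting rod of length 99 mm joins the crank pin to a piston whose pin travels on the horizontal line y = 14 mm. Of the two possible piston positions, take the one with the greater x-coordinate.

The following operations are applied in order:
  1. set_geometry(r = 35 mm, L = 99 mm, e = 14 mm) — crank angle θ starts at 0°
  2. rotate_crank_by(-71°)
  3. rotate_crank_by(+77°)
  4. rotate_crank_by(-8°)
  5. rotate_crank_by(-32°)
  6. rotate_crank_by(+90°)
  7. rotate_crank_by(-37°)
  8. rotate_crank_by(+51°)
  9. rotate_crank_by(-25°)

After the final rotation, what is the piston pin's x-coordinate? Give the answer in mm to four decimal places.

123.1635

set_geometry: r = 35 mm, L = 99 mm, e = 14 mm; θ ← 0°
rotate_crank_by(-71°): θ ← 0° -71° = -71°
rotate_crank_by(+77°): θ ← -71° +77° = 6°
rotate_crank_by(-8°): θ ← 6° -8° = -2°
rotate_crank_by(-32°): θ ← -2° -32° = -34°
rotate_crank_by(+90°): θ ← -34° +90° = 56°
rotate_crank_by(-37°): θ ← 56° -37° = 19°
rotate_crank_by(+51°): θ ← 19° +51° = 70°
rotate_crank_by(-25°): θ ← 70° -25° = 45°
crank pin P = (r cos θ, r sin θ) = (24.748737, 24.748737)
h = r sin θ − e = 24.748737 − 14 = 10.748737
x = r cos θ + √(L² − h²) = 24.748737 + √(9801.0 − 115.5354) = 24.748737 + 98.414758 = 123.163496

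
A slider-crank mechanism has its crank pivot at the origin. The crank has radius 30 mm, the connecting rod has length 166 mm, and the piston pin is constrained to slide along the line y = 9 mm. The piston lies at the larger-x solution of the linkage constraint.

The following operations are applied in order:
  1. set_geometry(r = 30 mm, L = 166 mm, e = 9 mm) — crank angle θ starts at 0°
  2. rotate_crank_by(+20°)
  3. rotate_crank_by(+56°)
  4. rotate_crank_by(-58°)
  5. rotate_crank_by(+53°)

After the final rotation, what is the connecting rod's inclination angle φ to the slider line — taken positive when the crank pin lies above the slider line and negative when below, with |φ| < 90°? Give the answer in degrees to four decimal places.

6.6994

set_geometry: r = 30 mm, L = 166 mm, e = 9 mm; θ ← 0°
rotate_crank_by(+20°): θ ← 0° +20° = 20°
rotate_crank_by(+56°): θ ← 20° +56° = 76°
rotate_crank_by(-58°): θ ← 76° -58° = 18°
rotate_crank_by(+53°): θ ← 18° +53° = 71°
crank pin P = (r cos θ, r sin θ) = (9.767045, 28.365557)
h = r sin θ − e = 28.365557 − 9 = 19.365557
sin φ = h / L = 19.365557 / 166 = 0.11665998
φ = arcsin(0.11665998) = 6.699380°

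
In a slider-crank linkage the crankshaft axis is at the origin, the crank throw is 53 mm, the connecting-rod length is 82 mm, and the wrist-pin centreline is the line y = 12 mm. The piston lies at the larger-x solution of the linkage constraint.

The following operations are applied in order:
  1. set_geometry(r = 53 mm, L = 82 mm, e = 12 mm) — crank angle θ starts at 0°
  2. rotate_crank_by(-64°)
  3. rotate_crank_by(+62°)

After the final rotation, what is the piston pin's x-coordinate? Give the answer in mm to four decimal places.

133.7897

set_geometry: r = 53 mm, L = 82 mm, e = 12 mm; θ ← 0°
rotate_crank_by(-64°): θ ← 0° -64° = -64°
rotate_crank_by(+62°): θ ← -64° +62° = -2°
crank pin P = (r cos θ, r sin θ) = (52.967714, -1.849673)
h = r sin θ − e = -1.849673 − 12 = -13.849673
x = r cos θ + √(L² − h²) = 52.967714 + √(6724.0 − 191.8135) = 52.967714 + 80.821943 = 133.789657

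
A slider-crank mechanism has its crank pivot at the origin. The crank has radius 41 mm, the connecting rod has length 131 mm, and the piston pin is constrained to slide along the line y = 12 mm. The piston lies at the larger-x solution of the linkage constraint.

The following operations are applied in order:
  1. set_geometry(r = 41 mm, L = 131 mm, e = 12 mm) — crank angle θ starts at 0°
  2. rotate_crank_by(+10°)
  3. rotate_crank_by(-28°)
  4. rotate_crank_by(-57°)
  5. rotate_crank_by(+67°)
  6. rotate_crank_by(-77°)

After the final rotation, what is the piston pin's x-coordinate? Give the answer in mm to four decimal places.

123.4421

set_geometry: r = 41 mm, L = 131 mm, e = 12 mm; θ ← 0°
rotate_crank_by(+10°): θ ← 0° +10° = 10°
rotate_crank_by(-28°): θ ← 10° -28° = -18°
rotate_crank_by(-57°): θ ← -18° -57° = -75°
rotate_crank_by(+67°): θ ← -75° +67° = -8°
rotate_crank_by(-77°): θ ← -8° -77° = -85°
crank pin P = (r cos θ, r sin θ) = (3.573385, -40.843983)
h = r sin θ − e = -40.843983 − 12 = -52.843983
x = r cos θ + √(L² − h²) = 3.573385 + √(17161.0 − 2792.4865) = 3.573385 + 119.868734 = 123.442120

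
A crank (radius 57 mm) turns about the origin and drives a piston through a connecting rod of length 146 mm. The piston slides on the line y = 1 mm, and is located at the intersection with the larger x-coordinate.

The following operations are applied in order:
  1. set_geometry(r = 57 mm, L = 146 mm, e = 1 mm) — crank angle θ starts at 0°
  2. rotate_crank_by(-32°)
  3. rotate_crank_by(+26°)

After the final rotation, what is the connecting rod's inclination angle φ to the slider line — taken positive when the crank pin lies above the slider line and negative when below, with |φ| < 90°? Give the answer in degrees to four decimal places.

set_geometry: r = 57 mm, L = 146 mm, e = 1 mm; θ ← 0°
rotate_crank_by(-32°): θ ← 0° -32° = -32°
rotate_crank_by(+26°): θ ← -32° +26° = -6°
crank pin P = (r cos θ, r sin θ) = (56.687748, -5.958122)
h = r sin θ − e = -5.958122 − 1 = -6.958122
sin φ = h / L = -6.958122 / 146 = -0.04765837
φ = arcsin(-0.04765837) = -2.731658°

-2.7317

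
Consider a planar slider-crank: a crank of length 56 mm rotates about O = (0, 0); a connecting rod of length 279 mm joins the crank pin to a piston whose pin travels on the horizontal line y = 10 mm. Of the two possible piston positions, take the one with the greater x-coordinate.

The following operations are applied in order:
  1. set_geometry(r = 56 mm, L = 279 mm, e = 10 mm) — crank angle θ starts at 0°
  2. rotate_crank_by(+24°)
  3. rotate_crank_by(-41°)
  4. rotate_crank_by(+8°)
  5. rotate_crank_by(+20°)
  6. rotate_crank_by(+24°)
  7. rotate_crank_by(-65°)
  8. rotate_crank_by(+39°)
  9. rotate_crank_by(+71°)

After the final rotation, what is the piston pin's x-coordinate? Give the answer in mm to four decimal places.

285.0469

set_geometry: r = 56 mm, L = 279 mm, e = 10 mm; θ ← 0°
rotate_crank_by(+24°): θ ← 0° +24° = 24°
rotate_crank_by(-41°): θ ← 24° -41° = -17°
rotate_crank_by(+8°): θ ← -17° +8° = -9°
rotate_crank_by(+20°): θ ← -9° +20° = 11°
rotate_crank_by(+24°): θ ← 11° +24° = 35°
rotate_crank_by(-65°): θ ← 35° -65° = -30°
rotate_crank_by(+39°): θ ← -30° +39° = 9°
rotate_crank_by(+71°): θ ← 9° +71° = 80°
crank pin P = (r cos θ, r sin θ) = (9.724298, 55.149234)
h = r sin θ − e = 55.149234 − 10 = 45.149234
x = r cos θ + √(L² − h²) = 9.724298 + √(77841.0 − 2038.4533) = 9.724298 + 275.322623 = 285.046921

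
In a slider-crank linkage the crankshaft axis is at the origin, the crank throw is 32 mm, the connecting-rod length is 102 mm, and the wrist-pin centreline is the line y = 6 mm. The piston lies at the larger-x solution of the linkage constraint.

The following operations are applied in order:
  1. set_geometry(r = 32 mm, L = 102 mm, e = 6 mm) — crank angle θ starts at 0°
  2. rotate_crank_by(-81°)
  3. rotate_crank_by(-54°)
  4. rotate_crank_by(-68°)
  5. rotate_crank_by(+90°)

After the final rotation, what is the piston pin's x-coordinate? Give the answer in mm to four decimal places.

set_geometry: r = 32 mm, L = 102 mm, e = 6 mm; θ ← 0°
rotate_crank_by(-81°): θ ← 0° -81° = -81°
rotate_crank_by(-54°): θ ← -81° -54° = -135°
rotate_crank_by(-68°): θ ← -135° -68° = -203°
rotate_crank_by(+90°): θ ← -203° +90° = -113°
crank pin P = (r cos θ, r sin θ) = (-12.503396, -29.456155)
h = r sin θ − e = -29.456155 − 6 = -35.456155
x = r cos θ + √(L² − h²) = -12.503396 + √(10404.0 − 1257.1389) = -12.503396 + 95.639223 = 83.135827

83.1358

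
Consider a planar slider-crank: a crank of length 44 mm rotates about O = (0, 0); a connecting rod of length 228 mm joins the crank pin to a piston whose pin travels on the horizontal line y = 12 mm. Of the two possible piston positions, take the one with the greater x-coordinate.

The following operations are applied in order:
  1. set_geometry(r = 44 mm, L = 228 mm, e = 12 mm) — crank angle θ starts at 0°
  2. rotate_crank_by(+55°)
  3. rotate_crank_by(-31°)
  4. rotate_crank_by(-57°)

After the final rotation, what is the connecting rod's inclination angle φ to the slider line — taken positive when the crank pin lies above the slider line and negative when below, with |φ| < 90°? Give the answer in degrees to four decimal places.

set_geometry: r = 44 mm, L = 228 mm, e = 12 mm; θ ← 0°
rotate_crank_by(+55°): θ ← 0° +55° = 55°
rotate_crank_by(-31°): θ ← 55° -31° = 24°
rotate_crank_by(-57°): θ ← 24° -57° = -33°
crank pin P = (r cos θ, r sin θ) = (36.901505, -23.964118)
h = r sin θ − e = -23.964118 − 12 = -35.964118
sin φ = h / L = -35.964118 / 228 = -0.15773736
φ = arcsin(-0.15773736) = -9.075589°

-9.0756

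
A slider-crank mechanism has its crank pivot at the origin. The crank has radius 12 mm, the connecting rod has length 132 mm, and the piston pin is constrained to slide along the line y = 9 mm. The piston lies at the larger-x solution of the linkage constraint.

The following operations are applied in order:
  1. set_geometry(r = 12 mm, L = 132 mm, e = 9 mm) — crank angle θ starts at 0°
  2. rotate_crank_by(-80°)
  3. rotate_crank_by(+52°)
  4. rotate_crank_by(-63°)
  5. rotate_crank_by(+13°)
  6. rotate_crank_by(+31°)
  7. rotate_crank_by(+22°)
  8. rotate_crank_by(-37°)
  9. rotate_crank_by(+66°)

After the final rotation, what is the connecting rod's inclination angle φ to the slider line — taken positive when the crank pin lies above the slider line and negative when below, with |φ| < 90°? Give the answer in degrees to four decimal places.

set_geometry: r = 12 mm, L = 132 mm, e = 9 mm; θ ← 0°
rotate_crank_by(-80°): θ ← 0° -80° = -80°
rotate_crank_by(+52°): θ ← -80° +52° = -28°
rotate_crank_by(-63°): θ ← -28° -63° = -91°
rotate_crank_by(+13°): θ ← -91° +13° = -78°
rotate_crank_by(+31°): θ ← -78° +31° = -47°
rotate_crank_by(+22°): θ ← -47° +22° = -25°
rotate_crank_by(-37°): θ ← -25° -37° = -62°
rotate_crank_by(+66°): θ ← -62° +66° = 4°
crank pin P = (r cos θ, r sin θ) = (11.970769, 0.837078)
h = r sin θ − e = 0.837078 − 9 = -8.162922
sin φ = h / L = -8.162922 / 132 = -0.06184032
φ = arcsin(-0.06184032) = -3.545452°

-3.5455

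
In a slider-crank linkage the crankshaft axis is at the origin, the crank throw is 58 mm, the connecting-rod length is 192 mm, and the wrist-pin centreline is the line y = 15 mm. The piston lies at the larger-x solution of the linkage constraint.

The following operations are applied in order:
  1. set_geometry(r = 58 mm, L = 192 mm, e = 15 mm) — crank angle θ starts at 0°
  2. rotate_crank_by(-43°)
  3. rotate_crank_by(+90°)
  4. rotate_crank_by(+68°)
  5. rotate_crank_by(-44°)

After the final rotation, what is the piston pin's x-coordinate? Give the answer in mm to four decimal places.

206.7041

set_geometry: r = 58 mm, L = 192 mm, e = 15 mm; θ ← 0°
rotate_crank_by(-43°): θ ← 0° -43° = -43°
rotate_crank_by(+90°): θ ← -43° +90° = 47°
rotate_crank_by(+68°): θ ← 47° +68° = 115°
rotate_crank_by(-44°): θ ← 115° -44° = 71°
crank pin P = (r cos θ, r sin θ) = (18.882953, 54.840077)
h = r sin θ − e = 54.840077 − 15 = 39.840077
x = r cos θ + √(L² − h²) = 18.882953 + √(36864.0 − 1587.2318) = 18.882953 + 187.821107 = 206.704060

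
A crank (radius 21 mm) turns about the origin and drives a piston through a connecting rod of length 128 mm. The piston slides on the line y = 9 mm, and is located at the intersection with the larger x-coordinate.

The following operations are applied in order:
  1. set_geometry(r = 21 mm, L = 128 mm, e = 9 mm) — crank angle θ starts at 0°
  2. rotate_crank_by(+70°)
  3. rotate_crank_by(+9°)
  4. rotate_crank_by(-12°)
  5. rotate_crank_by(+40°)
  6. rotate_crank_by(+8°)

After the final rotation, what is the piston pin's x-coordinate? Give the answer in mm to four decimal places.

118.7312

set_geometry: r = 21 mm, L = 128 mm, e = 9 mm; θ ← 0°
rotate_crank_by(+70°): θ ← 0° +70° = 70°
rotate_crank_by(+9°): θ ← 70° +9° = 79°
rotate_crank_by(-12°): θ ← 79° -12° = 67°
rotate_crank_by(+40°): θ ← 67° +40° = 107°
rotate_crank_by(+8°): θ ← 107° +8° = 115°
crank pin P = (r cos θ, r sin θ) = (-8.874983, 19.032464)
h = r sin θ − e = 19.032464 − 9 = 10.032464
x = r cos θ + √(L² − h²) = -8.874983 + √(16384.0 − 100.6503) = -8.874983 + 127.606229 = 118.731245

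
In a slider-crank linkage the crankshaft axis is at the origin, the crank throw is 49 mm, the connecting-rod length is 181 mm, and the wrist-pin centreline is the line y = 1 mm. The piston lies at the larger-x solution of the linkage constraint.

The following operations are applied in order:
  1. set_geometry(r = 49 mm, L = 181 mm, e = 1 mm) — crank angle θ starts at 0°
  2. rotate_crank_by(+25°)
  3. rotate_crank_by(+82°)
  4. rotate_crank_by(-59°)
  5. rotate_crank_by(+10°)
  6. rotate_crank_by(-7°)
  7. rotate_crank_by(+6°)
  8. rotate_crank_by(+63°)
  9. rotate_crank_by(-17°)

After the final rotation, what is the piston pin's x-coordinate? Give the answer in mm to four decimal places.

set_geometry: r = 49 mm, L = 181 mm, e = 1 mm; θ ← 0°
rotate_crank_by(+25°): θ ← 0° +25° = 25°
rotate_crank_by(+82°): θ ← 25° +82° = 107°
rotate_crank_by(-59°): θ ← 107° -59° = 48°
rotate_crank_by(+10°): θ ← 48° +10° = 58°
rotate_crank_by(-7°): θ ← 58° -7° = 51°
rotate_crank_by(+6°): θ ← 51° +6° = 57°
rotate_crank_by(+63°): θ ← 57° +63° = 120°
rotate_crank_by(-17°): θ ← 120° -17° = 103°
crank pin P = (r cos θ, r sin θ) = (-11.022602, 47.744133)
h = r sin θ − e = 47.744133 − 1 = 46.744133
x = r cos θ + √(L² − h²) = -11.022602 + √(32761.0 − 2185.0140) = -11.022602 + 174.859904 = 163.837302

163.8373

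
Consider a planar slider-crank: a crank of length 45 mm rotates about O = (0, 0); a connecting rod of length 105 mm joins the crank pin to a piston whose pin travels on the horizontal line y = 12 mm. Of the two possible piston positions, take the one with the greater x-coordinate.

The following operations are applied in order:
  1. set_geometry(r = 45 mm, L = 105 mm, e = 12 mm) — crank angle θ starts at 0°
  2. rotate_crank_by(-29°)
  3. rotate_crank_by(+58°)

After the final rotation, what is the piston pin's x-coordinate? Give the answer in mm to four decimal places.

143.8980

set_geometry: r = 45 mm, L = 105 mm, e = 12 mm; θ ← 0°
rotate_crank_by(-29°): θ ← 0° -29° = -29°
rotate_crank_by(+58°): θ ← -29° +58° = 29°
crank pin P = (r cos θ, r sin θ) = (39.357887, 21.816433)
h = r sin θ − e = 21.816433 − 12 = 9.816433
x = r cos θ + √(L² − h²) = 39.357887 + √(11025.0 − 96.3624) = 39.357887 + 104.540125 = 143.898011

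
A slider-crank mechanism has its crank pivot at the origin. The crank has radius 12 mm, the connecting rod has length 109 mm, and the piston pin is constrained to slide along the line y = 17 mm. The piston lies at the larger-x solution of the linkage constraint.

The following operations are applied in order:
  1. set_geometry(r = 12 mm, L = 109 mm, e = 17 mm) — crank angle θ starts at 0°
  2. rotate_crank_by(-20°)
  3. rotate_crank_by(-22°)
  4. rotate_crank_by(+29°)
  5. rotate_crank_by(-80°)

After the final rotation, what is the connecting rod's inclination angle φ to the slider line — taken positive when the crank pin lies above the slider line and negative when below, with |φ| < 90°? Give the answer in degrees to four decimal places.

-15.4207

set_geometry: r = 12 mm, L = 109 mm, e = 17 mm; θ ← 0°
rotate_crank_by(-20°): θ ← 0° -20° = -20°
rotate_crank_by(-22°): θ ← -20° -22° = -42°
rotate_crank_by(+29°): θ ← -42° +29° = -13°
rotate_crank_by(-80°): θ ← -13° -80° = -93°
crank pin P = (r cos θ, r sin θ) = (-0.628031, -11.983554)
h = r sin θ − e = -11.983554 − 17 = -28.983554
sin φ = h / L = -28.983554 / 109 = -0.26590417
φ = arcsin(-0.26590417) = -15.420686°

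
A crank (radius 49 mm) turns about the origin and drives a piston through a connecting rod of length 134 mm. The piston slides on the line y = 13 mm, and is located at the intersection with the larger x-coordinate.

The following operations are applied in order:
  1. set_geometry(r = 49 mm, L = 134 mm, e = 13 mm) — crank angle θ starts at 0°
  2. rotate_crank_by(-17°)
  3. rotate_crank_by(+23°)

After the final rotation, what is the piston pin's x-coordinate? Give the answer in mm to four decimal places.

set_geometry: r = 49 mm, L = 134 mm, e = 13 mm; θ ← 0°
rotate_crank_by(-17°): θ ← 0° -17° = -17°
rotate_crank_by(+23°): θ ← -17° +23° = 6°
crank pin P = (r cos θ, r sin θ) = (48.731573, 5.121895)
h = r sin θ − e = 5.121895 − 13 = -7.878105
x = r cos θ + √(L² − h²) = 48.731573 + √(17956.0 − 62.0645) = 48.731573 + 133.768215 = 182.499788

182.4998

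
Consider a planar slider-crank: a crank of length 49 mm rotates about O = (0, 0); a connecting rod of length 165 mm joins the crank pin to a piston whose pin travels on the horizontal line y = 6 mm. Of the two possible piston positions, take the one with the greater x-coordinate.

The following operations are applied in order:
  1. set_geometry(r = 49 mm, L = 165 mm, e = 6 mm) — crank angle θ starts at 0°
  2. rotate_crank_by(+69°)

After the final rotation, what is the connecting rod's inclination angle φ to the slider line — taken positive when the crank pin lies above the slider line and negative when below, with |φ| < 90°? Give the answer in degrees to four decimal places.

set_geometry: r = 49 mm, L = 165 mm, e = 6 mm; θ ← 0°
rotate_crank_by(+69°): θ ← 0° +69° = 69°
crank pin P = (r cos θ, r sin θ) = (17.560030, 45.745441)
h = r sin θ − e = 45.745441 − 6 = 39.745441
sin φ = h / L = 39.745441 / 165 = 0.24088146
φ = arcsin(0.24088146) = 13.938571°

13.9386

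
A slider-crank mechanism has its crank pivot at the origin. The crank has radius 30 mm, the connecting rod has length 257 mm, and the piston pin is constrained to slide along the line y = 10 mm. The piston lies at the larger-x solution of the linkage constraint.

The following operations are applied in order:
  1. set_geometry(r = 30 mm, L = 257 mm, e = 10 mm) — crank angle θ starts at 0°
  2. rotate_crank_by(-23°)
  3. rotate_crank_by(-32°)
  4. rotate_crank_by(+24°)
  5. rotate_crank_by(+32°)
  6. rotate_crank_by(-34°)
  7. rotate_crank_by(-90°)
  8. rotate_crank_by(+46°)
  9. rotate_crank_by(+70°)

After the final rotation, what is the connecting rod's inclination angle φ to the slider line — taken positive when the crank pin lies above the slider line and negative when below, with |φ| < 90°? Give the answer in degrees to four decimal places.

set_geometry: r = 30 mm, L = 257 mm, e = 10 mm; θ ← 0°
rotate_crank_by(-23°): θ ← 0° -23° = -23°
rotate_crank_by(-32°): θ ← -23° -32° = -55°
rotate_crank_by(+24°): θ ← -55° +24° = -31°
rotate_crank_by(+32°): θ ← -31° +32° = 1°
rotate_crank_by(-34°): θ ← 1° -34° = -33°
rotate_crank_by(-90°): θ ← -33° -90° = -123°
rotate_crank_by(+46°): θ ← -123° +46° = -77°
rotate_crank_by(+70°): θ ← -77° +70° = -7°
crank pin P = (r cos θ, r sin θ) = (29.776385, -3.656080)
h = r sin θ − e = -3.656080 − 10 = -13.656080
sin φ = h / L = -13.656080 / 257 = -0.05313650
φ = arcsin(-0.05313650) = -3.045932°

-3.0459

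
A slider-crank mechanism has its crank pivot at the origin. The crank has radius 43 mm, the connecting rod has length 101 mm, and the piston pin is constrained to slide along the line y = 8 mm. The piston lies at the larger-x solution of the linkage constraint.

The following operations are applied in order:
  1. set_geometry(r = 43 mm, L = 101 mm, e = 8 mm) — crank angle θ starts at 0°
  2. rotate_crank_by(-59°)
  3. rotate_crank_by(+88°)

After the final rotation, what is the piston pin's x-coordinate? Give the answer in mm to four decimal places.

set_geometry: r = 43 mm, L = 101 mm, e = 8 mm; θ ← 0°
rotate_crank_by(-59°): θ ← 0° -59° = -59°
rotate_crank_by(+88°): θ ← -59° +88° = 29°
crank pin P = (r cos θ, r sin θ) = (37.608647, 20.846814)
h = r sin θ − e = 20.846814 − 8 = 12.846814
x = r cos θ + √(L² − h²) = 37.608647 + √(10201.0 − 165.0406) = 37.608647 + 100.179636 = 137.788283

137.7883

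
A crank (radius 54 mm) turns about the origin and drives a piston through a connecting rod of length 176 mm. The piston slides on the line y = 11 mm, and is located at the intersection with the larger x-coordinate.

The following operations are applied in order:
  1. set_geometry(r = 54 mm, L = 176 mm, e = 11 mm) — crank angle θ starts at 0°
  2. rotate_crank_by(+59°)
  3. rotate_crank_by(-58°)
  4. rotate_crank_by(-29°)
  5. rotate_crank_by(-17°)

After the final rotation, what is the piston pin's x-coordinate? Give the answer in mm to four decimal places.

207.1718

set_geometry: r = 54 mm, L = 176 mm, e = 11 mm; θ ← 0°
rotate_crank_by(+59°): θ ← 0° +59° = 59°
rotate_crank_by(-58°): θ ← 59° -58° = 1°
rotate_crank_by(-29°): θ ← 1° -29° = -28°
rotate_crank_by(-17°): θ ← -28° -17° = -45°
crank pin P = (r cos θ, r sin θ) = (38.183766, -38.183766)
h = r sin θ − e = -38.183766 − 11 = -49.183766
x = r cos θ + √(L² − h²) = 38.183766 + √(30976.0 − 2419.0429) = 38.183766 + 168.988038 = 207.171805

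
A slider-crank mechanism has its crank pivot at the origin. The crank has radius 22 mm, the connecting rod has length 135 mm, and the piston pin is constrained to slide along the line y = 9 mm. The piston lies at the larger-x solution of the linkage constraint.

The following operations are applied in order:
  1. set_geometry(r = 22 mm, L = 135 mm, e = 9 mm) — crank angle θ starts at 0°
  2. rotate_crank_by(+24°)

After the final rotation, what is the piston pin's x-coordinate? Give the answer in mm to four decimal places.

155.0980

set_geometry: r = 22 mm, L = 135 mm, e = 9 mm; θ ← 0°
rotate_crank_by(+24°): θ ← 0° +24° = 24°
crank pin P = (r cos θ, r sin θ) = (20.098000, 8.948206)
h = r sin θ − e = 8.948206 − 9 = -0.051794
x = r cos θ + √(L² − h²) = 20.098000 + √(18225.0 − 0.0027) = 20.098000 + 134.999990 = 155.097990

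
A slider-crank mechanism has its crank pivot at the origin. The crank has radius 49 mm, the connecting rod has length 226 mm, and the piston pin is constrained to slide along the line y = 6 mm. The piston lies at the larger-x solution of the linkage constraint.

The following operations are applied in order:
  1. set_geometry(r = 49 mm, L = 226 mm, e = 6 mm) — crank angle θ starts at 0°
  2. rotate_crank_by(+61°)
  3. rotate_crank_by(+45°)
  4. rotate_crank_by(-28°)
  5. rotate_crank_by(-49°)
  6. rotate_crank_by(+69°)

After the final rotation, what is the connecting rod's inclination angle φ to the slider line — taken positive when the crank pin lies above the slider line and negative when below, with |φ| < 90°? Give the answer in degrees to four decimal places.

set_geometry: r = 49 mm, L = 226 mm, e = 6 mm; θ ← 0°
rotate_crank_by(+61°): θ ← 0° +61° = 61°
rotate_crank_by(+45°): θ ← 61° +45° = 106°
rotate_crank_by(-28°): θ ← 106° -28° = 78°
rotate_crank_by(-49°): θ ← 78° -49° = 29°
rotate_crank_by(+69°): θ ← 29° +69° = 98°
crank pin P = (r cos θ, r sin θ) = (-6.819482, 48.523135)
h = r sin θ − e = 48.523135 − 6 = 42.523135
sin φ = h / L = 42.523135 / 226 = 0.18815547
φ = arcsin(0.18815547) = 10.845159°

10.8452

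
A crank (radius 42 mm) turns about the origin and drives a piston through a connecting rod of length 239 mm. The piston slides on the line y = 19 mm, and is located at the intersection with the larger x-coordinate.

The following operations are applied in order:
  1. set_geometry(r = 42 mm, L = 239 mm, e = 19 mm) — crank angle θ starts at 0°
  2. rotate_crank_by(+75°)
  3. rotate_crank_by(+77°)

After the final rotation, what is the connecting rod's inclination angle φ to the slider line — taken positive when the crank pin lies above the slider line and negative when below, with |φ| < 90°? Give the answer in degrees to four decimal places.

set_geometry: r = 42 mm, L = 239 mm, e = 19 mm; θ ← 0°
rotate_crank_by(+75°): θ ← 0° +75° = 75°
rotate_crank_by(+77°): θ ← 75° +77° = 152°
crank pin P = (r cos θ, r sin θ) = (-37.083799, 19.717806)
h = r sin θ − e = 19.717806 − 19 = 0.717806
sin φ = h / L = 0.717806 / 239 = 0.00300337
φ = arcsin(0.00300337) = 0.172081°

0.1721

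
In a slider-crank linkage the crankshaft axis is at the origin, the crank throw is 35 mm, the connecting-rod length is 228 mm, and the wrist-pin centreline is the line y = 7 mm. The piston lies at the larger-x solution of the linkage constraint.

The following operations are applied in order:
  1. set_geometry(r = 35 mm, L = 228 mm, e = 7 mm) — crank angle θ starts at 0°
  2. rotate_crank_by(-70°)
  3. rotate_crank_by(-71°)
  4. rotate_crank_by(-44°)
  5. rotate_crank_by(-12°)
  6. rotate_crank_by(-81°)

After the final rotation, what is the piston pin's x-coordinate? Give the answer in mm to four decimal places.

231.1871

set_geometry: r = 35 mm, L = 228 mm, e = 7 mm; θ ← 0°
rotate_crank_by(-70°): θ ← 0° -70° = -70°
rotate_crank_by(-71°): θ ← -70° -71° = -141°
rotate_crank_by(-44°): θ ← -141° -44° = -185°
rotate_crank_by(-12°): θ ← -185° -12° = -197°
rotate_crank_by(-81°): θ ← -197° -81° = -278°
crank pin P = (r cos θ, r sin θ) = (4.871059, 34.659382)
h = r sin θ − e = 34.659382 − 7 = 27.659382
x = r cos θ + √(L² − h²) = 4.871059 + √(51984.0 − 765.0414) = 4.871059 + 226.316059 = 231.187118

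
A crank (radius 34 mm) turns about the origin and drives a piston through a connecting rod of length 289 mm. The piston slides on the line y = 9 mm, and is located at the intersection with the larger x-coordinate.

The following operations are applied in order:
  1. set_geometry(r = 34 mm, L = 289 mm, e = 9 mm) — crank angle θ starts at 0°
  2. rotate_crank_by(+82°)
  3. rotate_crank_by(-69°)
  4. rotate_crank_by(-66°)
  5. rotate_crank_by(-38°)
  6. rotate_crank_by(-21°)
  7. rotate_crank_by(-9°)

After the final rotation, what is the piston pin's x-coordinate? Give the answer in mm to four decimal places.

268.9604

set_geometry: r = 34 mm, L = 289 mm, e = 9 mm; θ ← 0°
rotate_crank_by(+82°): θ ← 0° +82° = 82°
rotate_crank_by(-69°): θ ← 82° -69° = 13°
rotate_crank_by(-66°): θ ← 13° -66° = -53°
rotate_crank_by(-38°): θ ← -53° -38° = -91°
rotate_crank_by(-21°): θ ← -91° -21° = -112°
rotate_crank_by(-9°): θ ← -112° -9° = -121°
crank pin P = (r cos θ, r sin θ) = (-17.511295, -29.143688)
h = r sin θ − e = -29.143688 − 9 = -38.143688
x = r cos θ + √(L² − h²) = -17.511295 + √(83521.0 − 1454.9410) = -17.511295 + 286.471742 = 268.960448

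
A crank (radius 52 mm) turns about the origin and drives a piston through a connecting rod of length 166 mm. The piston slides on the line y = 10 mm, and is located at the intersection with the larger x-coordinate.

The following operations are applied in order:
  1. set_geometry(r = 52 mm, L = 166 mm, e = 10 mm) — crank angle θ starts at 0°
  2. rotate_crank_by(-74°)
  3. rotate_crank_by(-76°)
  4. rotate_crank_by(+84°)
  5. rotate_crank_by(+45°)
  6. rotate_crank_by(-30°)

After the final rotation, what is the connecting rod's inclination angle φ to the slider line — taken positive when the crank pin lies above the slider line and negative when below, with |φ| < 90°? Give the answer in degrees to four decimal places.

set_geometry: r = 52 mm, L = 166 mm, e = 10 mm; θ ← 0°
rotate_crank_by(-74°): θ ← 0° -74° = -74°
rotate_crank_by(-76°): θ ← -74° -76° = -150°
rotate_crank_by(+84°): θ ← -150° +84° = -66°
rotate_crank_by(+45°): θ ← -66° +45° = -21°
rotate_crank_by(-30°): θ ← -21° -30° = -51°
crank pin P = (r cos θ, r sin θ) = (32.724660, -40.411590)
h = r sin θ − e = -40.411590 − 10 = -50.411590
sin φ = h / L = -50.411590 / 166 = -0.30368428
φ = arcsin(-0.30368428) = -17.679024°

-17.6790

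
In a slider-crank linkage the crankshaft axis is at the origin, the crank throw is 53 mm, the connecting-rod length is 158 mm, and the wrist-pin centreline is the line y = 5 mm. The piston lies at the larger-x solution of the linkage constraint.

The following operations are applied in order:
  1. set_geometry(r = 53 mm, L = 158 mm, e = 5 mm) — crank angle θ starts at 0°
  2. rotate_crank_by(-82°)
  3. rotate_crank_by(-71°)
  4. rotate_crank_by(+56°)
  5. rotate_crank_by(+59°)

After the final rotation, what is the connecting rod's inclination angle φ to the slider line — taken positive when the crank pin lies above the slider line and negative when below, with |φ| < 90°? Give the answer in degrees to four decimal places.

set_geometry: r = 53 mm, L = 158 mm, e = 5 mm; θ ← 0°
rotate_crank_by(-82°): θ ← 0° -82° = -82°
rotate_crank_by(-71°): θ ← -82° -71° = -153°
rotate_crank_by(+56°): θ ← -153° +56° = -97°
rotate_crank_by(+59°): θ ← -97° +59° = -38°
crank pin P = (r cos θ, r sin θ) = (41.764570, -32.630058)
h = r sin θ − e = -32.630058 − 5 = -37.630058
sin φ = h / L = -37.630058 / 158 = -0.23816493
φ = arcsin(-0.23816493) = -13.778258°

-13.7783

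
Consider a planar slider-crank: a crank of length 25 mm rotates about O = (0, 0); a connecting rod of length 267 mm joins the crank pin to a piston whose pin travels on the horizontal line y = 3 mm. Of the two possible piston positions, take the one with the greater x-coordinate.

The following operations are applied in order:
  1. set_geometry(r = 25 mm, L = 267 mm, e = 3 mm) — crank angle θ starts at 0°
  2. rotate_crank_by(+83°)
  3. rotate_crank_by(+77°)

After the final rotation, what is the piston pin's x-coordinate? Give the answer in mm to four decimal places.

set_geometry: r = 25 mm, L = 267 mm, e = 3 mm; θ ← 0°
rotate_crank_by(+83°): θ ← 0° +83° = 83°
rotate_crank_by(+77°): θ ← 83° +77° = 160°
crank pin P = (r cos θ, r sin θ) = (-23.492316, 8.550504)
h = r sin θ − e = 8.550504 − 3 = 5.550504
x = r cos θ + √(L² − h²) = -23.492316 + √(71289.0 − 30.8081) = -23.492316 + 266.942301 = 243.449985

243.4500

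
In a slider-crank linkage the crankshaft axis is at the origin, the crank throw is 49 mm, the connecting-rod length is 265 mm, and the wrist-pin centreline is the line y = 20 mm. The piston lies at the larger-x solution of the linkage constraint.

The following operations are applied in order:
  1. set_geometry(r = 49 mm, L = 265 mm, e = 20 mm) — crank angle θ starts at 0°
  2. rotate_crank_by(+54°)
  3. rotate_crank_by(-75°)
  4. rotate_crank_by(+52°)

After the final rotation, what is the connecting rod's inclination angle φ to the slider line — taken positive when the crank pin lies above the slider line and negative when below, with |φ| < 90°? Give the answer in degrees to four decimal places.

set_geometry: r = 49 mm, L = 265 mm, e = 20 mm; θ ← 0°
rotate_crank_by(+54°): θ ← 0° +54° = 54°
rotate_crank_by(-75°): θ ← 54° -75° = -21°
rotate_crank_by(+52°): θ ← -21° +52° = 31°
crank pin P = (r cos θ, r sin θ) = (42.001198, 25.236866)
h = r sin θ − e = 25.236866 − 20 = 5.236866
sin φ = h / L = 5.236866 / 265 = 0.01976176
φ = arcsin(0.01976176) = 1.132339°

1.1323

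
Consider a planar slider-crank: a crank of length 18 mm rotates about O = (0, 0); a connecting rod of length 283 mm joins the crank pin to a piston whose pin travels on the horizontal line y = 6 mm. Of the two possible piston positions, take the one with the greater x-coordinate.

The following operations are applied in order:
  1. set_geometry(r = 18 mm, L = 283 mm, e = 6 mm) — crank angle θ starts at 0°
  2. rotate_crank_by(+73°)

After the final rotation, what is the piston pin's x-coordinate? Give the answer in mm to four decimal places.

288.0404

set_geometry: r = 18 mm, L = 283 mm, e = 6 mm; θ ← 0°
rotate_crank_by(+73°): θ ← 0° +73° = 73°
crank pin P = (r cos θ, r sin θ) = (5.262691, 17.213486)
h = r sin θ − e = 17.213486 − 6 = 11.213486
x = r cos θ + √(L² − h²) = 5.262691 + √(80089.0 − 125.7423) = 5.262691 + 282.777753 = 288.040444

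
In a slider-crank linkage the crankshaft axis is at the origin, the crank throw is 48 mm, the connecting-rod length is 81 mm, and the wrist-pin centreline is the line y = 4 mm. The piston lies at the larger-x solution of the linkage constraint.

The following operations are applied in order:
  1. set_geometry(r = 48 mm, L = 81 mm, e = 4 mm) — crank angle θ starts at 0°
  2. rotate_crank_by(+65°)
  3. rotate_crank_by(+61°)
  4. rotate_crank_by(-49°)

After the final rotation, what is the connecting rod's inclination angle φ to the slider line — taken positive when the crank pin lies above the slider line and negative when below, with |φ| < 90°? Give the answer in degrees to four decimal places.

31.8719

set_geometry: r = 48 mm, L = 81 mm, e = 4 mm; θ ← 0°
rotate_crank_by(+65°): θ ← 0° +65° = 65°
rotate_crank_by(+61°): θ ← 65° +61° = 126°
rotate_crank_by(-49°): θ ← 126° -49° = 77°
crank pin P = (r cos θ, r sin θ) = (10.797651, 46.769763)
h = r sin θ − e = 46.769763 − 4 = 42.769763
sin φ = h / L = 42.769763 / 81 = 0.52802177
φ = arcsin(0.52802177) = 31.871891°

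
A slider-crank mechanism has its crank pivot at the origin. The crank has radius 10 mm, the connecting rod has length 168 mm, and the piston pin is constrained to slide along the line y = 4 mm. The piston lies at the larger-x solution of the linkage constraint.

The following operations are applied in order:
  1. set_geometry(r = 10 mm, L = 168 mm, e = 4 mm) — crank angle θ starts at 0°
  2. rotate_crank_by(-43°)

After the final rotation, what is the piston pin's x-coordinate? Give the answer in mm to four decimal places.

174.9647

set_geometry: r = 10 mm, L = 168 mm, e = 4 mm; θ ← 0°
rotate_crank_by(-43°): θ ← 0° -43° = -43°
crank pin P = (r cos θ, r sin θ) = (7.313537, -6.819984)
h = r sin θ − e = -6.819984 − 4 = -10.819984
x = r cos θ + √(L² − h²) = 7.313537 + √(28224.0 − 117.0720) = 7.313537 + 167.651209 = 174.964746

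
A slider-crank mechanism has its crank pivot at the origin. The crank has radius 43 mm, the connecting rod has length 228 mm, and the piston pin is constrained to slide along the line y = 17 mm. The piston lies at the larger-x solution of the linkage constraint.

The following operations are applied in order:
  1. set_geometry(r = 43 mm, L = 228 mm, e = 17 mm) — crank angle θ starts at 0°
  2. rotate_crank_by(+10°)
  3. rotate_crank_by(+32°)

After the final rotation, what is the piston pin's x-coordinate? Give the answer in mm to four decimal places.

259.6511

set_geometry: r = 43 mm, L = 228 mm, e = 17 mm; θ ← 0°
rotate_crank_by(+10°): θ ← 0° +10° = 10°
rotate_crank_by(+32°): θ ← 10° +32° = 42°
crank pin P = (r cos θ, r sin θ) = (31.955227, 28.772616)
h = r sin θ − e = 28.772616 − 17 = 11.772616
x = r cos θ + √(L² − h²) = 31.955227 + √(51984.0 − 138.5945) = 31.955227 + 227.695862 = 259.651089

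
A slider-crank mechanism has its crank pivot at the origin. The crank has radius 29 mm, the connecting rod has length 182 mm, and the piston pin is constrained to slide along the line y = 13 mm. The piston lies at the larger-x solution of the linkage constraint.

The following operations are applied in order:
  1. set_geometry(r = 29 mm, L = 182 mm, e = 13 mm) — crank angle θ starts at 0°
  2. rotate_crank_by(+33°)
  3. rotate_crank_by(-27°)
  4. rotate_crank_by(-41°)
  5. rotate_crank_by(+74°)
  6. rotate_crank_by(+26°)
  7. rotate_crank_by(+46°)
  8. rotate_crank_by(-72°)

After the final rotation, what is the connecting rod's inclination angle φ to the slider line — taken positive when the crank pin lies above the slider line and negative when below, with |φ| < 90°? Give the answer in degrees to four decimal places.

set_geometry: r = 29 mm, L = 182 mm, e = 13 mm; θ ← 0°
rotate_crank_by(+33°): θ ← 0° +33° = 33°
rotate_crank_by(-27°): θ ← 33° -27° = 6°
rotate_crank_by(-41°): θ ← 6° -41° = -35°
rotate_crank_by(+74°): θ ← -35° +74° = 39°
rotate_crank_by(+26°): θ ← 39° +26° = 65°
rotate_crank_by(+46°): θ ← 65° +46° = 111°
rotate_crank_by(-72°): θ ← 111° -72° = 39°
crank pin P = (r cos θ, r sin θ) = (22.537233, 18.250291)
h = r sin θ − e = 18.250291 − 13 = 5.250291
sin φ = h / L = 5.250291 / 182 = 0.02884775
φ = arcsin(0.02884775) = 1.653084°

1.6531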